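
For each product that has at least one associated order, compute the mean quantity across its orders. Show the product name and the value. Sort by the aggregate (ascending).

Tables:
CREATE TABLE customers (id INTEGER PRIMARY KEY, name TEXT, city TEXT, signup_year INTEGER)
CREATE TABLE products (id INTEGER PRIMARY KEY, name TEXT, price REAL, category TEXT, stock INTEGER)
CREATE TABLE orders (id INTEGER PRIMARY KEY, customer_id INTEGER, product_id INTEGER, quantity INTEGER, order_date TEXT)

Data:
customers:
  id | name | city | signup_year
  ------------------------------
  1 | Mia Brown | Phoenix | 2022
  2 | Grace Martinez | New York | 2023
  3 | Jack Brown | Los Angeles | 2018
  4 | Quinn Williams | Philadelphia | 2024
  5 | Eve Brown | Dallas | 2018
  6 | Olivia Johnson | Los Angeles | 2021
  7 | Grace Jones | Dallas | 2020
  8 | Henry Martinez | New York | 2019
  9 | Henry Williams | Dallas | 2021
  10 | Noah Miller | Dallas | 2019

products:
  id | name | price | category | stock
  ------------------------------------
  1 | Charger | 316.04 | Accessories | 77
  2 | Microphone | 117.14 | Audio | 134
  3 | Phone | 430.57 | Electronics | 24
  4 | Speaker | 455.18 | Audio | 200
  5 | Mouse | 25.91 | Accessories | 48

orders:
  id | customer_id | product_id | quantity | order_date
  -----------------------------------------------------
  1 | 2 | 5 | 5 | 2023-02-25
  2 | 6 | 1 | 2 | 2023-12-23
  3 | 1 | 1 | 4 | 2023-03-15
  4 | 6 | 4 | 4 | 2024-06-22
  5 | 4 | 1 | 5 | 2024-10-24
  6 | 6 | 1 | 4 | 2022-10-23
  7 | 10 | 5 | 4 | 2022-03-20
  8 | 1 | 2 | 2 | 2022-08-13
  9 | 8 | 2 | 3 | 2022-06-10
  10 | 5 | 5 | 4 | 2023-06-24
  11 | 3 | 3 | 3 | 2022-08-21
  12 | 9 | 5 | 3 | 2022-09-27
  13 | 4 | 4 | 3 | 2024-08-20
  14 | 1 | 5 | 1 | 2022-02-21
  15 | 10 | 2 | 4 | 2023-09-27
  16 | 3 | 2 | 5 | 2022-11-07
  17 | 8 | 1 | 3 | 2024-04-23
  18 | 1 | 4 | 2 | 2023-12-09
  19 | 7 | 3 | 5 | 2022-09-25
SELECT p.name, AVG(c.quantity) AS avg_quantity FROM orders c JOIN products p ON c.product_id = p.id GROUP BY p.id, p.name ORDER BY avg_quantity ASC

Execution result:
name | avg_quantity
Speaker | 3.00
Mouse | 3.40
Microphone | 3.50
Charger | 3.60
Phone | 4.00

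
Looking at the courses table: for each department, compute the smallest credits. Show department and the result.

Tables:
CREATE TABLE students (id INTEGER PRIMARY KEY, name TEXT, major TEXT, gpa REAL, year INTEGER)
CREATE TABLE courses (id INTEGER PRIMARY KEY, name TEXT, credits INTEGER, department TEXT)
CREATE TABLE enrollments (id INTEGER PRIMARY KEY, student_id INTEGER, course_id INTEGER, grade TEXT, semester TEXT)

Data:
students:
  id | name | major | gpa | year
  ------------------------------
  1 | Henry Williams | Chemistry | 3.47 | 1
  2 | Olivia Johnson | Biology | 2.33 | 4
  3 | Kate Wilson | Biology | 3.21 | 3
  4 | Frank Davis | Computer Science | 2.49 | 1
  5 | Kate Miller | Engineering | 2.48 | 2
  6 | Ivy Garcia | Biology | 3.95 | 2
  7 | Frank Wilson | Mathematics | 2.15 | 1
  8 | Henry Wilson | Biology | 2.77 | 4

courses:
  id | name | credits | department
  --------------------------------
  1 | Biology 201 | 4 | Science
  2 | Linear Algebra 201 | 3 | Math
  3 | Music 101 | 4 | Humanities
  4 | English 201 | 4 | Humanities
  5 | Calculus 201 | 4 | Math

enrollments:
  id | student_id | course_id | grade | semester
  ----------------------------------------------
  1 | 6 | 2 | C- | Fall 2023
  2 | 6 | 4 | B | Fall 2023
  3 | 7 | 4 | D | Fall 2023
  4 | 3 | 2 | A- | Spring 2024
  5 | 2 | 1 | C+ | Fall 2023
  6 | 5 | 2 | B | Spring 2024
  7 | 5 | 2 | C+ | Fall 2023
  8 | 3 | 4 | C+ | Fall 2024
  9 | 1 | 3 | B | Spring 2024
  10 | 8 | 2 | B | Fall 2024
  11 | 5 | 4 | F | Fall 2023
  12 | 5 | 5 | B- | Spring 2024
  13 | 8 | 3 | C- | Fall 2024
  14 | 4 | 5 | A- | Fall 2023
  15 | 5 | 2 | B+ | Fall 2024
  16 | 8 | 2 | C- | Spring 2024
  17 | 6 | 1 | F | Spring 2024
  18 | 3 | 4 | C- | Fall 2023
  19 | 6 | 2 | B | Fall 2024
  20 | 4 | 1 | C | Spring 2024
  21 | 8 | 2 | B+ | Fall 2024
SELECT department, MIN(credits) AS min_credits FROM courses GROUP BY department

Execution result:
department | min_credits
Humanities | 4
Math | 3
Science | 4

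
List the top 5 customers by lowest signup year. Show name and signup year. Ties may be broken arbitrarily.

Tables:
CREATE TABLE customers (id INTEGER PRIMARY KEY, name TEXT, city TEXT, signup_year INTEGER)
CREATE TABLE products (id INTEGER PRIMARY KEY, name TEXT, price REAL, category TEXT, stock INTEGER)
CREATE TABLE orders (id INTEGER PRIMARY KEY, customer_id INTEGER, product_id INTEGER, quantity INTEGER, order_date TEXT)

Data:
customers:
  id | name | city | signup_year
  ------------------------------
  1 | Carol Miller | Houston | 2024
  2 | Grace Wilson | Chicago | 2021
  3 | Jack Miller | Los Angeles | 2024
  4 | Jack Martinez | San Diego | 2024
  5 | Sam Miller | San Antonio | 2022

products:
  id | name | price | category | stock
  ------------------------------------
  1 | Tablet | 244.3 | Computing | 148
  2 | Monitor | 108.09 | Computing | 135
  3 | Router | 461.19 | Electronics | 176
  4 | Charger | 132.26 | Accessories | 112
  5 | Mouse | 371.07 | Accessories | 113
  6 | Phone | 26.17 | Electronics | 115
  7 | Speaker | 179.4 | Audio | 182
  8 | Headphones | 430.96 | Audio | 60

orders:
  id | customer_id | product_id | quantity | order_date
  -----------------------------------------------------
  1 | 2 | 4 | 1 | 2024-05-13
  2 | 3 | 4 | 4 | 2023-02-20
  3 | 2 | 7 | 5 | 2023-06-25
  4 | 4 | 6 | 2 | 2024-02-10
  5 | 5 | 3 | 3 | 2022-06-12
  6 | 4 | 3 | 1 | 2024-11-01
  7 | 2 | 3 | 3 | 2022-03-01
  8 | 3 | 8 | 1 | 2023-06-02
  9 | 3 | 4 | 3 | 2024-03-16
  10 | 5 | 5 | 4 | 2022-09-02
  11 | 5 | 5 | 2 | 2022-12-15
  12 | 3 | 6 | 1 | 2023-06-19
SELECT name, signup_year FROM customers ORDER BY signup_year ASC LIMIT 5

Execution result:
name | signup_year
Grace Wilson | 2021
Sam Miller | 2022
Carol Miller | 2024
Jack Miller | 2024
Jack Martinez | 2024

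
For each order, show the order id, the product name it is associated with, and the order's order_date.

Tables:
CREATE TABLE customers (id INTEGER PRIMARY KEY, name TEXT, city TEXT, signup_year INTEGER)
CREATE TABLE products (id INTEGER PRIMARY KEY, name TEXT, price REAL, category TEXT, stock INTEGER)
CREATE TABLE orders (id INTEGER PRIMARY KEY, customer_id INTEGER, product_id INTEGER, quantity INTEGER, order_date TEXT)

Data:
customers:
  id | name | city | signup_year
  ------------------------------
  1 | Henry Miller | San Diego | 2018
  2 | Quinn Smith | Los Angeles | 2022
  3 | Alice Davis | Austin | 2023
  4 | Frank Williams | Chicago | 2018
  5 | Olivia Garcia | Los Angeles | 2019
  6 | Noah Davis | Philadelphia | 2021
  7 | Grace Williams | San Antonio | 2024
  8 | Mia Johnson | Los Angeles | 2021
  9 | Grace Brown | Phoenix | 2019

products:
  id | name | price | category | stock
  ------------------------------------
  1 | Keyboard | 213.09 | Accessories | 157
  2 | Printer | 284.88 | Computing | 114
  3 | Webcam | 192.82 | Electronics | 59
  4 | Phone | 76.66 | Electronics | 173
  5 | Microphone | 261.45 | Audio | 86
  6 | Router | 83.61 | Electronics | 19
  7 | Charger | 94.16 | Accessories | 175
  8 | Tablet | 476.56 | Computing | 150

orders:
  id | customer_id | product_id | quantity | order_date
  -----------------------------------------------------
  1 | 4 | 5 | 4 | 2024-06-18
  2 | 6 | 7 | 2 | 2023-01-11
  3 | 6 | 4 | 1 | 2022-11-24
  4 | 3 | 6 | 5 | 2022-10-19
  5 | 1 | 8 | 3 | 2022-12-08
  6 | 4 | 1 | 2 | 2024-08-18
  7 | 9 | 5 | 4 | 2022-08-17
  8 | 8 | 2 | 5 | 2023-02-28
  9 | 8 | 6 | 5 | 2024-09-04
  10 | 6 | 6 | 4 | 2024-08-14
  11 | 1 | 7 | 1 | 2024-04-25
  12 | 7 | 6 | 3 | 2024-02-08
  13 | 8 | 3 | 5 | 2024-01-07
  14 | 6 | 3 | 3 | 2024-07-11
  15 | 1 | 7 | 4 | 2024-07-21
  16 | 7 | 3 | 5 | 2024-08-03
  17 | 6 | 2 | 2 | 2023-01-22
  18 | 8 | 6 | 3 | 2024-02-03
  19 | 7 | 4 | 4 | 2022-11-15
SELECT c.id, p.name AS product, c.order_date FROM orders c JOIN products p ON c.product_id = p.id

Execution result:
id | product | order_date
1 | Microphone | 2024-06-18
2 | Charger | 2023-01-11
3 | Phone | 2022-11-24
4 | Router | 2022-10-19
5 | Tablet | 2022-12-08
6 | Keyboard | 2024-08-18
7 | Microphone | 2022-08-17
8 | Printer | 2023-02-28
9 | Router | 2024-09-04
10 | Router | 2024-08-14
11 | Charger | 2024-04-25
12 | Router | 2024-02-08
13 | Webcam | 2024-01-07
14 | Webcam | 2024-07-11
15 | Charger | 2024-07-21
16 | Webcam | 2024-08-03
17 | Printer | 2023-01-22
18 | Router | 2024-02-03
19 | Phone | 2022-11-15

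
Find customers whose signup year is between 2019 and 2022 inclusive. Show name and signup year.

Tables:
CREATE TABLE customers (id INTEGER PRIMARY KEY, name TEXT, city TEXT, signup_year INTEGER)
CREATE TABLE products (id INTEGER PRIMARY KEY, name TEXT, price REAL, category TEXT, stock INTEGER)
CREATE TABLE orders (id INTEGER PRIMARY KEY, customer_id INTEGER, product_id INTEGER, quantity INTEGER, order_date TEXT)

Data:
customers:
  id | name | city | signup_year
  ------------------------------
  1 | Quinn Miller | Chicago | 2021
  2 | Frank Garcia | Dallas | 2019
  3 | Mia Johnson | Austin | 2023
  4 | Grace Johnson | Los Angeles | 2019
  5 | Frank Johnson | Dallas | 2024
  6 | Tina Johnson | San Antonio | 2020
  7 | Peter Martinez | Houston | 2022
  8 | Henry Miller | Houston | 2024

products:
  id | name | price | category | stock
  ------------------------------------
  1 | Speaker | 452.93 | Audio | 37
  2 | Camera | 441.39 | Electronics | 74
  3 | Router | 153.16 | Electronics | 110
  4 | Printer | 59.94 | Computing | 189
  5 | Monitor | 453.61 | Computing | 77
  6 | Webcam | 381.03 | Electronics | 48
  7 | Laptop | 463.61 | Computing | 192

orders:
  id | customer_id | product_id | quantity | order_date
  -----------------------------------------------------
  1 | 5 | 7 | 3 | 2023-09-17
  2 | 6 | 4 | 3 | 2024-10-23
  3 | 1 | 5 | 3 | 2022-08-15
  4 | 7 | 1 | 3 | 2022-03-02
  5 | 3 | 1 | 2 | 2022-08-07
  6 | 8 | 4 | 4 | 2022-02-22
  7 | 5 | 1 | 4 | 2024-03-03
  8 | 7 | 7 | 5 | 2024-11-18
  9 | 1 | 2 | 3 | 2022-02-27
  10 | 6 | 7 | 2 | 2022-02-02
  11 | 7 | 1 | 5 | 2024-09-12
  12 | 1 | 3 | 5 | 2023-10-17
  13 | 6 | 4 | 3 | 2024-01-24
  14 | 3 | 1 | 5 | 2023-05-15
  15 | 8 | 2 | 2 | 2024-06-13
SELECT name, signup_year FROM customers WHERE signup_year BETWEEN 2019 AND 2022

Execution result:
name | signup_year
Quinn Miller | 2021
Frank Garcia | 2019
Grace Johnson | 2019
Tina Johnson | 2020
Peter Martinez | 2022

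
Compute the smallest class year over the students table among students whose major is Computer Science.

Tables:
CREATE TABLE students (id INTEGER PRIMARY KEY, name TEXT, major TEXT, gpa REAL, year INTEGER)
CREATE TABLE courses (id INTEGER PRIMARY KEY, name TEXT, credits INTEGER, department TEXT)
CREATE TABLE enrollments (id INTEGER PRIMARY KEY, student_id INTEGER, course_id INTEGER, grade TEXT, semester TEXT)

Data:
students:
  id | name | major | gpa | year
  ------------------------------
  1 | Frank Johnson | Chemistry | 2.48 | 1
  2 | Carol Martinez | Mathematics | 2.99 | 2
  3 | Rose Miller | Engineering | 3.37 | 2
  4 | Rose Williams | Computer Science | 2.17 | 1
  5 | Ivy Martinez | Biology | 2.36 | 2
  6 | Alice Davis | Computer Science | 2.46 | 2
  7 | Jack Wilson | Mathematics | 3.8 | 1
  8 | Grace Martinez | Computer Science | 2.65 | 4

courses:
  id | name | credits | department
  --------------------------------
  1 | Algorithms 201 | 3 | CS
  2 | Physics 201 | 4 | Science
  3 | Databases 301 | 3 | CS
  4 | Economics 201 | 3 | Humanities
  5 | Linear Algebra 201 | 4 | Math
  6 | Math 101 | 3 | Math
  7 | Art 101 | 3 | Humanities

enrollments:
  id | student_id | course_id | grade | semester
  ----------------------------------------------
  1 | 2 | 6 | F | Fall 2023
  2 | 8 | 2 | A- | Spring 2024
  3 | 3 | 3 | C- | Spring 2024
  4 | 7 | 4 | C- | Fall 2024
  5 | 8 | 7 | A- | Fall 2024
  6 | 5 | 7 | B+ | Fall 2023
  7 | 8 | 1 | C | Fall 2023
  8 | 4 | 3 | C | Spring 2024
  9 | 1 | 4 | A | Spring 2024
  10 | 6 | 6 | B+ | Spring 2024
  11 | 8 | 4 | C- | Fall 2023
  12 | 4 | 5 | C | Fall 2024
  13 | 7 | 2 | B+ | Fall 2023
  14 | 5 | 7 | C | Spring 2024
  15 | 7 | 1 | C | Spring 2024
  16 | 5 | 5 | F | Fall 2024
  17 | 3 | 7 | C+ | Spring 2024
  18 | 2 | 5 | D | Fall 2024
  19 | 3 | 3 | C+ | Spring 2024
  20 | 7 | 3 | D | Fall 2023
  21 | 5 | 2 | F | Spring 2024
SELECT MIN(year) FROM students WHERE major = 'Computer Science'

Execution result:
1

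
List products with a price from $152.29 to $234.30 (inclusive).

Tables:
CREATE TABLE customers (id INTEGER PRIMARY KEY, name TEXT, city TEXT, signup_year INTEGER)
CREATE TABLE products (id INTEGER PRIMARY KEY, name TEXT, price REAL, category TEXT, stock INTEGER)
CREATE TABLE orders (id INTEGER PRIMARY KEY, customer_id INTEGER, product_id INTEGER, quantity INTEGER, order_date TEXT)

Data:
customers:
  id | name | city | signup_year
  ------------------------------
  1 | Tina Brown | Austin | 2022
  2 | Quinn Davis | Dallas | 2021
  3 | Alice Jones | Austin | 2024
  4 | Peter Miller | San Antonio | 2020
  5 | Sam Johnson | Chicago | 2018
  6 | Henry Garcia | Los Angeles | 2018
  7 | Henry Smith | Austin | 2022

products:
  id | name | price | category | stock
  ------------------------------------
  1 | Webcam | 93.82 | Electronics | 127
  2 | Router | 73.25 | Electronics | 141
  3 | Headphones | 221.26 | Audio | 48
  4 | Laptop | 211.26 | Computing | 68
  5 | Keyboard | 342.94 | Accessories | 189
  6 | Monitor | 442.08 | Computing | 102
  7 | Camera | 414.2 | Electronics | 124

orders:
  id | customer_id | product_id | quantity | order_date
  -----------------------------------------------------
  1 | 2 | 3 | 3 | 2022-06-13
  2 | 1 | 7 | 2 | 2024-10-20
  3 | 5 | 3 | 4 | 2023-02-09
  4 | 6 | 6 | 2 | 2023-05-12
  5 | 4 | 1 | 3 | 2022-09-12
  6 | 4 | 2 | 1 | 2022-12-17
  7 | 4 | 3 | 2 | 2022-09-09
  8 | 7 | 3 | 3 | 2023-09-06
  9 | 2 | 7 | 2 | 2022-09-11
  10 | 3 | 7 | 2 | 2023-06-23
SELECT name, price FROM products WHERE price BETWEEN 152.29 AND 234.3

Execution result:
name | price
Headphones | 221.26
Laptop | 211.26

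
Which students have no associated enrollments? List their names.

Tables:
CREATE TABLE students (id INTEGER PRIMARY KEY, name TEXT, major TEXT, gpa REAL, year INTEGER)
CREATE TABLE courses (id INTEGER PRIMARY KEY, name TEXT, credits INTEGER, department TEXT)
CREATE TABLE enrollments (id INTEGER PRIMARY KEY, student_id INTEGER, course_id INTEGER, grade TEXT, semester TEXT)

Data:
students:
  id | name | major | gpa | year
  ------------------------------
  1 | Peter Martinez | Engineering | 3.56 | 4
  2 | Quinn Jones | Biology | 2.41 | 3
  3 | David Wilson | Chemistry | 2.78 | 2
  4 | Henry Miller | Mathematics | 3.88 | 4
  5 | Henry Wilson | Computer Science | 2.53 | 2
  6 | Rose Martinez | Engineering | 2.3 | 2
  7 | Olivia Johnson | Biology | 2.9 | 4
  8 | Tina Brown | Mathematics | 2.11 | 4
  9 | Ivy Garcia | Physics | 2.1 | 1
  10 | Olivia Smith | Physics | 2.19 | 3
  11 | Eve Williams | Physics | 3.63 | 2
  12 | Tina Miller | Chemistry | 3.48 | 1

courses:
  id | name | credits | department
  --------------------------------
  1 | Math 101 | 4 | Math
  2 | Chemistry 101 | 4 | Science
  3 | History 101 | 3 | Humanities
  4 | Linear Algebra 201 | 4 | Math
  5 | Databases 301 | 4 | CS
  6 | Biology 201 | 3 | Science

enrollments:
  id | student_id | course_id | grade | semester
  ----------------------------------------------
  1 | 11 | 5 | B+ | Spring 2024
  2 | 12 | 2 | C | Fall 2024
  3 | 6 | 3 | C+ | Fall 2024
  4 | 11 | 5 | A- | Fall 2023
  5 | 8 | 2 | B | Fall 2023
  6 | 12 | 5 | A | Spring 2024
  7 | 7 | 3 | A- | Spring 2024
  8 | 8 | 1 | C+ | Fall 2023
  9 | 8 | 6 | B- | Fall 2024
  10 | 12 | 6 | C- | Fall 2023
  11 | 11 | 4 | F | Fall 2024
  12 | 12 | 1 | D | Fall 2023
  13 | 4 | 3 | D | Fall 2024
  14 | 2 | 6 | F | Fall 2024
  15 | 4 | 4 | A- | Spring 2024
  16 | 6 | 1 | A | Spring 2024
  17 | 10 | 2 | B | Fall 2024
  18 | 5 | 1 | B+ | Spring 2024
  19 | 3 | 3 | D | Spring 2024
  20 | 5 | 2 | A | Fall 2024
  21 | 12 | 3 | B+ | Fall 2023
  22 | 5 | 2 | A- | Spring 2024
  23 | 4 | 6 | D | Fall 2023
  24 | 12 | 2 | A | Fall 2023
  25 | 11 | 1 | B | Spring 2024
SELECT p.name FROM students p LEFT JOIN enrollments c ON c.student_id = p.id WHERE c.id IS NULL

Execution result:
name
Peter Martinez
Ivy Garcia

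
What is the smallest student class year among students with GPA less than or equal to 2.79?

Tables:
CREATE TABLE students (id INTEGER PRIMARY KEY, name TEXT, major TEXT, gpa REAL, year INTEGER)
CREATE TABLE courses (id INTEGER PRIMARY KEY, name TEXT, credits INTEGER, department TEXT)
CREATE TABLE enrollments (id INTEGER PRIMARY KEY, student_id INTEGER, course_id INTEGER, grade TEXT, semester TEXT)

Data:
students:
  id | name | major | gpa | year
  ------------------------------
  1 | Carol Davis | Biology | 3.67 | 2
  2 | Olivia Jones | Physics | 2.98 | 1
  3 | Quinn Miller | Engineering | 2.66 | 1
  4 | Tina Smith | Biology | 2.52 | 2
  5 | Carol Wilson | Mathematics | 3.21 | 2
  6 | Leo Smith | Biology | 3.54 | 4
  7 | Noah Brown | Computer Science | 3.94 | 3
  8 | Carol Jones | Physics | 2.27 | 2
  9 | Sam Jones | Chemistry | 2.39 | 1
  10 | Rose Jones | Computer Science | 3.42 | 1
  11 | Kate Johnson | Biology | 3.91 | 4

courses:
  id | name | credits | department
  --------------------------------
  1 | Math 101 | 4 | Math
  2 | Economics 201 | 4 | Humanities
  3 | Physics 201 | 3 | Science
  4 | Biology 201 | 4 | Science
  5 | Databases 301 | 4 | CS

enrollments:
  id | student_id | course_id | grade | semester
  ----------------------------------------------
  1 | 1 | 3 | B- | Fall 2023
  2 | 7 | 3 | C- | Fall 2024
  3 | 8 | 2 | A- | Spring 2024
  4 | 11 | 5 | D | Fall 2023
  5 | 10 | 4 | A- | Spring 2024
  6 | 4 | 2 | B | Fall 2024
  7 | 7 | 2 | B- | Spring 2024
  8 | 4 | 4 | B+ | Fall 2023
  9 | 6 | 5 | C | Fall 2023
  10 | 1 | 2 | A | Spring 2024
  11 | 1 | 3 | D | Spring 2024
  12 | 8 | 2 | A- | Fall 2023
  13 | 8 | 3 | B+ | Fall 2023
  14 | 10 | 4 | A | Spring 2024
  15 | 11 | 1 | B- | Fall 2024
SELECT MIN(year) FROM students WHERE gpa <= 2.79

Execution result:
1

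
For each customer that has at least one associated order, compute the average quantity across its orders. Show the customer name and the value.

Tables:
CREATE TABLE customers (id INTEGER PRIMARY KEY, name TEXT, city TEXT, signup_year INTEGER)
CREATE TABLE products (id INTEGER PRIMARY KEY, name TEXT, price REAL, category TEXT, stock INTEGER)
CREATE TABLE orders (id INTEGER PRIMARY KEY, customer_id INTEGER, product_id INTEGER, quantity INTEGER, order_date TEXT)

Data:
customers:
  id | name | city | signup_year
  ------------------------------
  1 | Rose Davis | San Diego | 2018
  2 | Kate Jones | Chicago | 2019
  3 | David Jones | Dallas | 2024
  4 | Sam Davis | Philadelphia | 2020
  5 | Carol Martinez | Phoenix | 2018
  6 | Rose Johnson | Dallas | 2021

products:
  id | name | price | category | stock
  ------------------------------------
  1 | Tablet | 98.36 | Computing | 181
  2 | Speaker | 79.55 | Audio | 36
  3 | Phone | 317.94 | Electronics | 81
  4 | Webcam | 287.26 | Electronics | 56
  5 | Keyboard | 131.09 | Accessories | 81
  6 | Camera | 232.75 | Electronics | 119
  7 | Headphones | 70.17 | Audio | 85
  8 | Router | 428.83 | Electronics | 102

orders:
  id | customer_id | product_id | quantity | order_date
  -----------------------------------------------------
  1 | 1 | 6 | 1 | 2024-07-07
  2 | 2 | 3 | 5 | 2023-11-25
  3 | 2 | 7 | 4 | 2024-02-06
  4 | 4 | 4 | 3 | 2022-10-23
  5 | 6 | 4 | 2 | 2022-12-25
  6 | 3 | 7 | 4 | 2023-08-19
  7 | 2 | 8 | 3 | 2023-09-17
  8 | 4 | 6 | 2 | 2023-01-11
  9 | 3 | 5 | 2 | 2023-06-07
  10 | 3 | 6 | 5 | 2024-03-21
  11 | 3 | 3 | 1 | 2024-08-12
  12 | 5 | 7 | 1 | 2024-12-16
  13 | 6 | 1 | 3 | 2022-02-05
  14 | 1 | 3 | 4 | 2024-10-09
SELECT p.name, AVG(c.quantity) AS avg_quantity FROM orders c JOIN customers p ON c.customer_id = p.id GROUP BY p.id, p.name

Execution result:
name | avg_quantity
Rose Davis | 2.50
Kate Jones | 4.00
David Jones | 3.00
Sam Davis | 2.50
Carol Martinez | 1.00
Rose Johnson | 2.50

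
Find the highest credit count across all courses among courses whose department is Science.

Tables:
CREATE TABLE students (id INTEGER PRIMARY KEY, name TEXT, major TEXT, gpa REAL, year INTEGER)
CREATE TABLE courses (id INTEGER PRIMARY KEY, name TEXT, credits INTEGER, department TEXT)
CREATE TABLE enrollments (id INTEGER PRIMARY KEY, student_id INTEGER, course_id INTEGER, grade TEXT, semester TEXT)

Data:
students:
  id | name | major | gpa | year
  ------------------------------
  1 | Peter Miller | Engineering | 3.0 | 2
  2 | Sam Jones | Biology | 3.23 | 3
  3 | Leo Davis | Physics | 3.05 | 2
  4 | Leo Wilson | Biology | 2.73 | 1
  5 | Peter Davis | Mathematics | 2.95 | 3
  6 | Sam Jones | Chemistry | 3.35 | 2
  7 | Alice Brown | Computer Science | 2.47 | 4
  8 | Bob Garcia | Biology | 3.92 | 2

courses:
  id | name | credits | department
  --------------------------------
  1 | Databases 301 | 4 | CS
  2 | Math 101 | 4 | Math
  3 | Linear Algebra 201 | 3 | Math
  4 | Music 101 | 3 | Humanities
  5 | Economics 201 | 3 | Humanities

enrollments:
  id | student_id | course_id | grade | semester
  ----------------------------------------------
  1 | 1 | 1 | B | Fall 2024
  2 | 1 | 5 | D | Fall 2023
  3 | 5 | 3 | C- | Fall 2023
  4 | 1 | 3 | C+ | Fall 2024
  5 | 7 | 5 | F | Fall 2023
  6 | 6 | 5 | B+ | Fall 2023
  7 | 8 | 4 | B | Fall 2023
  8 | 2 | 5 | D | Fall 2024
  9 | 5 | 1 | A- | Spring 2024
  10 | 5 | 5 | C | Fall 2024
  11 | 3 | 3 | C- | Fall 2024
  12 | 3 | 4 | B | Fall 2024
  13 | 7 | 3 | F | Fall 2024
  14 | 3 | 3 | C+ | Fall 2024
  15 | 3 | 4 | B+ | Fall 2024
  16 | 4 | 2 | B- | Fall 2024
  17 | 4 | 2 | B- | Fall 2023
SELECT MAX(credits) FROM courses WHERE department = 'Science'

Execution result:
NULL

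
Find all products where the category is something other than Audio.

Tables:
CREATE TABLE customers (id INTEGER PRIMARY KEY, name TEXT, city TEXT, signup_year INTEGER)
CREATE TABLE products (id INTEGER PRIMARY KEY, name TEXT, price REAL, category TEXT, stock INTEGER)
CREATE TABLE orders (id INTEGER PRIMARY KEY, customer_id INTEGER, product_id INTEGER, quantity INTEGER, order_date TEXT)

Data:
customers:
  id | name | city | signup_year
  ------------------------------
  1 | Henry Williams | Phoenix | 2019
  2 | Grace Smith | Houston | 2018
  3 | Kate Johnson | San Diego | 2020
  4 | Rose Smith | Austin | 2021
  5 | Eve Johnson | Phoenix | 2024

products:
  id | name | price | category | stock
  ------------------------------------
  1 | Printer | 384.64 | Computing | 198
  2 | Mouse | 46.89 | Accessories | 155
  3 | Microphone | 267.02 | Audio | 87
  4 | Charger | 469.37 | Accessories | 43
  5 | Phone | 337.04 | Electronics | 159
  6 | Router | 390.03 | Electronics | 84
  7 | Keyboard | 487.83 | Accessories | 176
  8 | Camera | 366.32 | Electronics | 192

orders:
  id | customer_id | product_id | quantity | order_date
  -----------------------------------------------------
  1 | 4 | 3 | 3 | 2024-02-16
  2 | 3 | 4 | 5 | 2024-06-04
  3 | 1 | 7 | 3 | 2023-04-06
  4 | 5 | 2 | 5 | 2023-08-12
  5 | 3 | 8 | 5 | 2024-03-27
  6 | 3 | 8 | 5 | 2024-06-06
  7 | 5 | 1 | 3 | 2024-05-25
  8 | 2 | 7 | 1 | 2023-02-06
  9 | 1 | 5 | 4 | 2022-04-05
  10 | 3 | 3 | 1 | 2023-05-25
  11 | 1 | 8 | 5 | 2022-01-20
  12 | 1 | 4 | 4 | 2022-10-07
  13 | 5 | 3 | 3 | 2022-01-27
SELECT name, category FROM products WHERE category <> 'Audio'

Execution result:
name | category
Printer | Computing
Mouse | Accessories
Charger | Accessories
Phone | Electronics
Router | Electronics
Keyboard | Accessories
Camera | Electronics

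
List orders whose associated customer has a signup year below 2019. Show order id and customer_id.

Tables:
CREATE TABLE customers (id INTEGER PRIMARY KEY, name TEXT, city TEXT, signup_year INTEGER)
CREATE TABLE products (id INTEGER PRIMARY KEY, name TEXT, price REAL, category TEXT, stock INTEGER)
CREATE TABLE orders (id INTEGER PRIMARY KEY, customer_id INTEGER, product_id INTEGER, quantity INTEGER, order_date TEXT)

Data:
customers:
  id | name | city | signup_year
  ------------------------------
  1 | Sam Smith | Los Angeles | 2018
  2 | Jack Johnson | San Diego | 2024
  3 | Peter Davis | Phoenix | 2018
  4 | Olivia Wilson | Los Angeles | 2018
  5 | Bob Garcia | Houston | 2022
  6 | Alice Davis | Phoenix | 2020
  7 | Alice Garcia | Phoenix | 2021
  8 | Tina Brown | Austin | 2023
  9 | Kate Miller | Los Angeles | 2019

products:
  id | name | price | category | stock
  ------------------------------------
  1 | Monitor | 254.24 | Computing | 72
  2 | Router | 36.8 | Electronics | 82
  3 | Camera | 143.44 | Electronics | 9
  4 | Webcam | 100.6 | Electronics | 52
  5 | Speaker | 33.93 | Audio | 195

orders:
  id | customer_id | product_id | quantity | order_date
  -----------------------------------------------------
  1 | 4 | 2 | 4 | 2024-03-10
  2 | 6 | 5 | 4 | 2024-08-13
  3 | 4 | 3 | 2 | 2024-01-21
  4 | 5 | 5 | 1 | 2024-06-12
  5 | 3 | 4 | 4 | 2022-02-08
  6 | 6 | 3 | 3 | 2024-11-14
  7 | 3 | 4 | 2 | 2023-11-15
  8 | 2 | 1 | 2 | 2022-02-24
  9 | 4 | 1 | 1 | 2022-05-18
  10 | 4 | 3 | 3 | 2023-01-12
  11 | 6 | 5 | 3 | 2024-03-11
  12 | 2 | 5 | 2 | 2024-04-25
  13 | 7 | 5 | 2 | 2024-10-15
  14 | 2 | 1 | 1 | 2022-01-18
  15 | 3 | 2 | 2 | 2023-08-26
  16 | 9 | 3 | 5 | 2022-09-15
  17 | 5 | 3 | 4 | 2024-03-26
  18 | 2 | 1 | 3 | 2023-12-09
SELECT id, customer_id FROM orders WHERE customer_id IN (SELECT id FROM customers WHERE signup_year < 2019)

Execution result:
id | customer_id
1 | 4
3 | 4
5 | 3
7 | 3
9 | 4
10 | 4
15 | 3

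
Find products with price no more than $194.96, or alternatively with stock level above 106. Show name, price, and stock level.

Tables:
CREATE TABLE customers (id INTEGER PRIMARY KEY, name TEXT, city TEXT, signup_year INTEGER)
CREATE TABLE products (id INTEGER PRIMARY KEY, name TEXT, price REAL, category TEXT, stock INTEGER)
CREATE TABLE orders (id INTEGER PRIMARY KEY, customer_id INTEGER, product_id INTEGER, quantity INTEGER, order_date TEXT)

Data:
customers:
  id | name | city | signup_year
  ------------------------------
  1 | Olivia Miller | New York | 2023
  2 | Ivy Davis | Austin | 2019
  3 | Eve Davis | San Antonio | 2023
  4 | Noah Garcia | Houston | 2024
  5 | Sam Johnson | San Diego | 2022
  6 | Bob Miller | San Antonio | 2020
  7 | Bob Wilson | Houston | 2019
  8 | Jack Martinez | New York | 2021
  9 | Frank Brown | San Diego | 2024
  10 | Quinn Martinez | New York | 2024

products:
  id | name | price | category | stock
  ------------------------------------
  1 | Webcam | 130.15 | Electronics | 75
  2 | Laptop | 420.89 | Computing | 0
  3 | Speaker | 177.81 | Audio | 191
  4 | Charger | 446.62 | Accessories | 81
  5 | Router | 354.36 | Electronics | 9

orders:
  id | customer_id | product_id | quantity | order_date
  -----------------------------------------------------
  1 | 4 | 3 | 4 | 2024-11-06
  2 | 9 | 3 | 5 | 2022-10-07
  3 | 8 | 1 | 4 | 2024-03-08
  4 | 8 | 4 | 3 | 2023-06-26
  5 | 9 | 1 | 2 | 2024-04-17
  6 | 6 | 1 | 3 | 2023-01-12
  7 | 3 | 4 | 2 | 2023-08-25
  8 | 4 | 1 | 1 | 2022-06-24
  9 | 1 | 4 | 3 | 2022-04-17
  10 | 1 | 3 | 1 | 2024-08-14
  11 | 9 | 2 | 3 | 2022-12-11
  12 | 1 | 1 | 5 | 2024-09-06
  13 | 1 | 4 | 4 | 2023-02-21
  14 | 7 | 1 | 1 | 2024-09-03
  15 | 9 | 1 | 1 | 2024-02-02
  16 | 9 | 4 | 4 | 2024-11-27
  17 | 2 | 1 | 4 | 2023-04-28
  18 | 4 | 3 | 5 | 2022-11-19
SELECT name, price, stock FROM products WHERE price <= 194.96 OR stock > 106

Execution result:
name | price | stock
Webcam | 130.15 | 75
Speaker | 177.81 | 191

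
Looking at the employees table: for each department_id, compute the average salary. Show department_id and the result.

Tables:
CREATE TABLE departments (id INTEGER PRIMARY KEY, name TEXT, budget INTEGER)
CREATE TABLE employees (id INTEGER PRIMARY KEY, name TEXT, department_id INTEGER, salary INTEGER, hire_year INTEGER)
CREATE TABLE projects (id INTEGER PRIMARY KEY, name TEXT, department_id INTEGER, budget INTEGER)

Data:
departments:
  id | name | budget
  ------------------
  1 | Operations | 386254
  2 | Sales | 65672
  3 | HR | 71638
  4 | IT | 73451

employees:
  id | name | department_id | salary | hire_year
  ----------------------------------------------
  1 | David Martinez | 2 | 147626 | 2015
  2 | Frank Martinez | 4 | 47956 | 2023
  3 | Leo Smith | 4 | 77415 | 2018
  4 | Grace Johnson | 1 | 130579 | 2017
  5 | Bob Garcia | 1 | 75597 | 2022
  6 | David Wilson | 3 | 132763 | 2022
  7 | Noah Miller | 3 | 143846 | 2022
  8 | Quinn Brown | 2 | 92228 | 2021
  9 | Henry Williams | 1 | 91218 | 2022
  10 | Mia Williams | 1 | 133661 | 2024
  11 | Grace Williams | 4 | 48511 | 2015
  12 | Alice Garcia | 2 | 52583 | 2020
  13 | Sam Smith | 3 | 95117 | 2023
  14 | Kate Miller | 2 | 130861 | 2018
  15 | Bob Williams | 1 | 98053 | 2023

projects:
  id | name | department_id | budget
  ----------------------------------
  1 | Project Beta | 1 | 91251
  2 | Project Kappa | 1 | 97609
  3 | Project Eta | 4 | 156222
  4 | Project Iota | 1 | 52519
SELECT department_id, AVG(salary) AS avg_salary FROM employees GROUP BY department_id

Execution result:
department_id | avg_salary
1 | 105821.60
2 | 105824.50
3 | 123908.67
4 | 57960.67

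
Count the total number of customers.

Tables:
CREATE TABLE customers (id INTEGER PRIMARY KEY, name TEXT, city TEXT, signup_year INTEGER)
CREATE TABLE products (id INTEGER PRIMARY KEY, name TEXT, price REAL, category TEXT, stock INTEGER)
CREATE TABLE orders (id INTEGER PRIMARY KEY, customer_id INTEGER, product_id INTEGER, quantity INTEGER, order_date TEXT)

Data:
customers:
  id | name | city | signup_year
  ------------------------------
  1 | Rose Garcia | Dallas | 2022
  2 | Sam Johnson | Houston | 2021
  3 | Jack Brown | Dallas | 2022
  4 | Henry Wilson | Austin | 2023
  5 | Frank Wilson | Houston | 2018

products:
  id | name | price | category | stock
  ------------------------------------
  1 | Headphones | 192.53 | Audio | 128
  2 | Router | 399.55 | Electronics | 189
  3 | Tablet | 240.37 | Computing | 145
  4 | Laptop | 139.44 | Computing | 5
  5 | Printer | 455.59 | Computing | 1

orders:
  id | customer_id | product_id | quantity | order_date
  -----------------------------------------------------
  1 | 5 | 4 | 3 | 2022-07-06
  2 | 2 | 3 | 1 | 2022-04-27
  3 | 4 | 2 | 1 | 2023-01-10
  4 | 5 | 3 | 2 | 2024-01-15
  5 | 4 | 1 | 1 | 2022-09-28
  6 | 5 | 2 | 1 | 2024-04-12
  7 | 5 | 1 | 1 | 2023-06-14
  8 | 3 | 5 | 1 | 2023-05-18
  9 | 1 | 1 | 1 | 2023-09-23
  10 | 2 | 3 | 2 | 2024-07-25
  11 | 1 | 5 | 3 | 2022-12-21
SELECT COUNT(*) FROM customers

Execution result:
5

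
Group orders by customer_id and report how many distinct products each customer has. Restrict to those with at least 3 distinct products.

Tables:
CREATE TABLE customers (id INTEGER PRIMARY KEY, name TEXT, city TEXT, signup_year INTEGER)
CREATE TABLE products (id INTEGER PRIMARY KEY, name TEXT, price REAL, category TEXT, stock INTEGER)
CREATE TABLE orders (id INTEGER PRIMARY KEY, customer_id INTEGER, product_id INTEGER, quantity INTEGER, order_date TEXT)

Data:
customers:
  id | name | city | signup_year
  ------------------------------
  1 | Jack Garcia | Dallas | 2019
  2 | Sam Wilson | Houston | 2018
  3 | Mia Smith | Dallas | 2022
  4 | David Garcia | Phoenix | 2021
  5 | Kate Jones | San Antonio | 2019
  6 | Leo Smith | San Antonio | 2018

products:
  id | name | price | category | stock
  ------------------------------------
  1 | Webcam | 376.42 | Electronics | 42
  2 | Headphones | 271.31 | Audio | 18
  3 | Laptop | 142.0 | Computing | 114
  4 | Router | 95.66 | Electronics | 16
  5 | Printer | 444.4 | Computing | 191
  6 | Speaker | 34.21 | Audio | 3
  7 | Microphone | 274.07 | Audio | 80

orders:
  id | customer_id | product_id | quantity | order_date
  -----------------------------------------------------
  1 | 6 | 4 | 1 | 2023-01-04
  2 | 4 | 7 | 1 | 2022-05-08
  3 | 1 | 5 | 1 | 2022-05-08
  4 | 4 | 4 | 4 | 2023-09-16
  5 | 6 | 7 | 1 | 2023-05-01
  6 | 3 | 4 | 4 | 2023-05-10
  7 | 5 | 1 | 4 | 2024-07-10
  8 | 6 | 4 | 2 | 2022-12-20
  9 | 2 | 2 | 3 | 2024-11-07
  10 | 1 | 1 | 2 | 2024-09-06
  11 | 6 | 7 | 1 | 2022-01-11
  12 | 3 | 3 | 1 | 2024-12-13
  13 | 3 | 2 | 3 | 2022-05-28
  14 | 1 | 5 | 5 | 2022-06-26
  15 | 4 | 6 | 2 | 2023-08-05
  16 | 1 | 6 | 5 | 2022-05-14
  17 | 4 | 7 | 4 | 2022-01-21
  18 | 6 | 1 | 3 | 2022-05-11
SELECT customer_id, COUNT(DISTINCT product_id) AS distinct_product_count FROM orders GROUP BY customer_id HAVING COUNT(DISTINCT product_id) >= 3

Execution result:
customer_id | distinct_product_count
1 | 3
3 | 3
4 | 3
6 | 3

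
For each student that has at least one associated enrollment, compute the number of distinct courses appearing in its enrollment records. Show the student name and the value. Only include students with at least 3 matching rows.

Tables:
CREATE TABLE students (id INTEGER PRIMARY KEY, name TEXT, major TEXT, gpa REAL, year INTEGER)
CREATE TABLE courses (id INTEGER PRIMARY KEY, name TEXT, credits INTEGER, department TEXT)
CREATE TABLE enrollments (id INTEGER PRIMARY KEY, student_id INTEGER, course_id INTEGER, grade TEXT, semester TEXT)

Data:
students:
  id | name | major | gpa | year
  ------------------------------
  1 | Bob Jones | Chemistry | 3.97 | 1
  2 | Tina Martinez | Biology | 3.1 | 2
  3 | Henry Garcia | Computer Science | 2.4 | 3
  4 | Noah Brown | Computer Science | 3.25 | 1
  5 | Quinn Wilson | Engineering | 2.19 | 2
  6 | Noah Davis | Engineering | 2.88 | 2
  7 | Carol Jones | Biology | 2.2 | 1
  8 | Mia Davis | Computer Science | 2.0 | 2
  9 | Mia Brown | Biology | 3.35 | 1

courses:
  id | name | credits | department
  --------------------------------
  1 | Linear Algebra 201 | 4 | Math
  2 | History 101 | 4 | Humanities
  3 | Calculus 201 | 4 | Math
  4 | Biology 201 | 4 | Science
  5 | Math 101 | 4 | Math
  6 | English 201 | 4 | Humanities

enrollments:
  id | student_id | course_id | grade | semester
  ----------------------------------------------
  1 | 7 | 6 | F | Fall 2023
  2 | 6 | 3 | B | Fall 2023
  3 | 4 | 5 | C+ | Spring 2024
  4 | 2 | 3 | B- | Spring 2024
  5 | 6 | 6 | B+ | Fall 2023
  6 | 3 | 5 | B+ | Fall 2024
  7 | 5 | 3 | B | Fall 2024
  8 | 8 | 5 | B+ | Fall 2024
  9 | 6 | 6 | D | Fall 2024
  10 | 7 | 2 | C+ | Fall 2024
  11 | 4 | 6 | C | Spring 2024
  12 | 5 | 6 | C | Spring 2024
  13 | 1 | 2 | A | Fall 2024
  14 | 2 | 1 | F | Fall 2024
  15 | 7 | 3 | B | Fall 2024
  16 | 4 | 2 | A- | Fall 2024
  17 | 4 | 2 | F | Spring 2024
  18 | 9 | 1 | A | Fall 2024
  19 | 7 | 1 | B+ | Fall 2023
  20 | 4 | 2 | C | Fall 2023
SELECT p.name, COUNT(DISTINCT c.course_id) AS distinct_course_count FROM enrollments c JOIN students p ON c.student_id = p.id GROUP BY p.id, p.name HAVING COUNT(*) >= 3

Execution result:
name | distinct_course_count
Noah Brown | 3
Noah Davis | 2
Carol Jones | 4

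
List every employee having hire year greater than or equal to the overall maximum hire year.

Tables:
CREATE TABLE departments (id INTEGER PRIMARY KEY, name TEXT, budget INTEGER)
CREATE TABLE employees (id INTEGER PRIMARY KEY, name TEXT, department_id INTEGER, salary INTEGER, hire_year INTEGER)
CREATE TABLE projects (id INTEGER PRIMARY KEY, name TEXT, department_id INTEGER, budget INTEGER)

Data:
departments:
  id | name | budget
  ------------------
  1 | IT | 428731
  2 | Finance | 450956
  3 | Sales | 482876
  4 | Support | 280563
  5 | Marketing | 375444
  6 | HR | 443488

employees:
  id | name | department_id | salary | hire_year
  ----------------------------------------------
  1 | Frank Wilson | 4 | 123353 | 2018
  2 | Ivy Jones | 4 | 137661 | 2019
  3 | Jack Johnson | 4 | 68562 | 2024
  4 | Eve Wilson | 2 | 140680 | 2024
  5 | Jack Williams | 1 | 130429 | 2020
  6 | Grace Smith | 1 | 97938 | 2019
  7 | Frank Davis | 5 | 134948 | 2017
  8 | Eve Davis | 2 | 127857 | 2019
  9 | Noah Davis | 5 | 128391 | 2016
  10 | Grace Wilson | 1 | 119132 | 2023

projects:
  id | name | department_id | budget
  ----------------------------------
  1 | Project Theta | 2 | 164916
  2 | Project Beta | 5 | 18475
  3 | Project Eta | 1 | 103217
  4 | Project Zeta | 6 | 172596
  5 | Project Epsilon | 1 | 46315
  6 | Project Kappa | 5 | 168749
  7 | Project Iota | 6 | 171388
SELECT name, hire_year FROM employees WHERE hire_year >= (SELECT MAX(hire_year) FROM employees)

Execution result:
name | hire_year
Jack Johnson | 2024
Eve Wilson | 2024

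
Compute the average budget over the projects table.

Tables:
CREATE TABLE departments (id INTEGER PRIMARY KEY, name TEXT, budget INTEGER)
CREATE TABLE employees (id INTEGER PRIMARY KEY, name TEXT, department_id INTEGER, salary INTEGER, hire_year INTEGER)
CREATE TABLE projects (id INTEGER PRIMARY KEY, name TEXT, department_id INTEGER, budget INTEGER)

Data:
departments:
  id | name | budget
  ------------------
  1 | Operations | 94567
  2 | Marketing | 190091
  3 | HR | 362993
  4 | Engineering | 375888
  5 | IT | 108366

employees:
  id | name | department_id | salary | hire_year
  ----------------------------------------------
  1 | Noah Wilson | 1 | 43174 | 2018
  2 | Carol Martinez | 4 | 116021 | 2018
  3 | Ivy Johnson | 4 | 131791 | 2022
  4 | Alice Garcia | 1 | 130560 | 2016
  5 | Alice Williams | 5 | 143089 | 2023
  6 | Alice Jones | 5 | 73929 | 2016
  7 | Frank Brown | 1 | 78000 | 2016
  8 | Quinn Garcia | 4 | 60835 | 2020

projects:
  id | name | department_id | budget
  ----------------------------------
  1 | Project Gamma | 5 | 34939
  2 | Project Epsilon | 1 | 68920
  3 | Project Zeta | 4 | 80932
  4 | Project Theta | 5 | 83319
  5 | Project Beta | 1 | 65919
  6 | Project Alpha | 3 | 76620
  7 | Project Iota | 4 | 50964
SELECT AVG(budget) FROM projects

Execution result:
65944.71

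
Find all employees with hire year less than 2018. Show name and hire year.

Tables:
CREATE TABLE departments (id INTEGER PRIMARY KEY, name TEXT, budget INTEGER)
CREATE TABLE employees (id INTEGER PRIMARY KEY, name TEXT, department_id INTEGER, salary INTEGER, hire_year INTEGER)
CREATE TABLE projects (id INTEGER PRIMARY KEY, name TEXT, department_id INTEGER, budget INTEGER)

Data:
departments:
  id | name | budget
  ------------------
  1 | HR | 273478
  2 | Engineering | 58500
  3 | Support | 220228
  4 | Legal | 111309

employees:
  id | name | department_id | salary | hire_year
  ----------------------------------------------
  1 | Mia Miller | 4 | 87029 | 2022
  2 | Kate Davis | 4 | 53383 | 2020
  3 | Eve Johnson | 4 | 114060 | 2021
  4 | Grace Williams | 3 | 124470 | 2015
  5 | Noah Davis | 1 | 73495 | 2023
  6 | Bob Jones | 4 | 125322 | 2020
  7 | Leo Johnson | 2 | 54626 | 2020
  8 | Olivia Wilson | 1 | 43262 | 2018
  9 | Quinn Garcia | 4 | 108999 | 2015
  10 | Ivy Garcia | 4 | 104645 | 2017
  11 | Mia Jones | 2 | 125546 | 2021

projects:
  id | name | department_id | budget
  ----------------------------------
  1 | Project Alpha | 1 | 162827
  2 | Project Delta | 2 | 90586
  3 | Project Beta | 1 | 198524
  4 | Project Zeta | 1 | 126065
SELECT name, hire_year FROM employees WHERE hire_year < 2018

Execution result:
name | hire_year
Grace Williams | 2015
Quinn Garcia | 2015
Ivy Garcia | 2017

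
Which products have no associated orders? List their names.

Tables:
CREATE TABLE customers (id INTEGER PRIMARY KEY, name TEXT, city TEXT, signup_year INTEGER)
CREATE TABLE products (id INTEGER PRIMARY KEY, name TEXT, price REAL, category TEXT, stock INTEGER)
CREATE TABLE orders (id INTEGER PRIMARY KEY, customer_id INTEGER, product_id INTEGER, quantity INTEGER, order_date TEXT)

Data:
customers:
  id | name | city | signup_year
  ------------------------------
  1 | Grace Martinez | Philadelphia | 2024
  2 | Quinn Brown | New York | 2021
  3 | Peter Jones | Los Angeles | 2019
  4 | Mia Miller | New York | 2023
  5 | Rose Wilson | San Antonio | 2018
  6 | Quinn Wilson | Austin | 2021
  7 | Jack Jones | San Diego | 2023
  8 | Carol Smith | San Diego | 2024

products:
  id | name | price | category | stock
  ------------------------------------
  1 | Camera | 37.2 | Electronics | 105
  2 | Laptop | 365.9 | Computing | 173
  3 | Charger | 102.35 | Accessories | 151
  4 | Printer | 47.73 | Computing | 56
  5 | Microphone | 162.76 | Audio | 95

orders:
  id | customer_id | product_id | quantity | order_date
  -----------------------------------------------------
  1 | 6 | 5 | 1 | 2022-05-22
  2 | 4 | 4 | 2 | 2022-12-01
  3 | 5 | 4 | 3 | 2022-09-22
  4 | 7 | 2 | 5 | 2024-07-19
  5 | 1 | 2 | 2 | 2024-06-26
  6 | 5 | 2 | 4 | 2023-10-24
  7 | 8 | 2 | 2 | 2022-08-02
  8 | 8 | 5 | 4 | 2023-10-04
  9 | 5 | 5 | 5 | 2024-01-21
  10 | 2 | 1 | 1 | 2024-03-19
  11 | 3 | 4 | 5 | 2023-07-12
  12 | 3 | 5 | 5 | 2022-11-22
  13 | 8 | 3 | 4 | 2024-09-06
SELECT p.name FROM products p LEFT JOIN orders c ON c.product_id = p.id WHERE c.id IS NULL

Execution result:
(no rows)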